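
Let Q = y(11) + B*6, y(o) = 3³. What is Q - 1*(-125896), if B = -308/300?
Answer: 3147921/25 ≈ 1.2592e+5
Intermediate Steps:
y(o) = 27
B = -77/75 (B = -308*1/300 = -77/75 ≈ -1.0267)
Q = 521/25 (Q = 27 - 77/75*6 = 27 - 154/25 = 521/25 ≈ 20.840)
Q - 1*(-125896) = 521/25 - 1*(-125896) = 521/25 + 125896 = 3147921/25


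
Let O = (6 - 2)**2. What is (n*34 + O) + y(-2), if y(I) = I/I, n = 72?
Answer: 2465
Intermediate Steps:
y(I) = 1
O = 16 (O = 4**2 = 16)
(n*34 + O) + y(-2) = (72*34 + 16) + 1 = (2448 + 16) + 1 = 2464 + 1 = 2465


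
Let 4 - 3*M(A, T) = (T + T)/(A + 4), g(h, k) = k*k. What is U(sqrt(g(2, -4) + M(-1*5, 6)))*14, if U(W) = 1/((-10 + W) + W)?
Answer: -105/11 - 56*sqrt(3)/11 ≈ -18.363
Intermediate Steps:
g(h, k) = k**2
M(A, T) = 4/3 - 2*T/(3*(4 + A)) (M(A, T) = 4/3 - (T + T)/(3*(A + 4)) = 4/3 - 2*T/(3*(4 + A)))
U(W) = 1/(-10 + 2*W)
U(sqrt(g(2, -4) + M(-1*5, 6)))*14 = (1/(2*(-5 + sqrt((-4)**2 + 2*(8 - 1*6 + 2*(-1*5))/(3*(4 - 1*5))))))*14 = (1/(2*(-5 + sqrt(16 + 2*(8 - 6 + 2*(-5))/(3*(4 - 5))))))*14 = (1/(2*(-5 + sqrt(16 + (2/3)*(8 - 6 - 10)/(-1)))))*14 = (1/(2*(-5 + sqrt(16 + (2/3)*(-1)*(-8)))))*14 = (1/(2*(-5 + sqrt(16 + 16/3))))*14 = (1/(2*(-5 + sqrt(64/3))))*14 = (1/(2*(-5 + 8*sqrt(3)/3)))*14 = 7/(-5 + 8*sqrt(3)/3)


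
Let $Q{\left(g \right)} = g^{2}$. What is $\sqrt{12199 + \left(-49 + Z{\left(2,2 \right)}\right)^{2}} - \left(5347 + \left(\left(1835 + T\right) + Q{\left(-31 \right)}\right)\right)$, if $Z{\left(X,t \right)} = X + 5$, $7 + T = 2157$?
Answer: $-10293 + \sqrt{13963} \approx -10175.0$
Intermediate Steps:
$T = 2150$ ($T = -7 + 2157 = 2150$)
$Z{\left(X,t \right)} = 5 + X$
$\sqrt{12199 + \left(-49 + Z{\left(2,2 \right)}\right)^{2}} - \left(5347 + \left(\left(1835 + T\right) + Q{\left(-31 \right)}\right)\right) = \sqrt{12199 + \left(-49 + \left(5 + 2\right)\right)^{2}} - \left(5347 + \left(\left(1835 + 2150\right) + \left(-31\right)^{2}\right)\right) = \sqrt{12199 + \left(-49 + 7\right)^{2}} - \left(5347 + \left(3985 + 961\right)\right) = \sqrt{12199 + \left(-42\right)^{2}} - \left(5347 + 4946\right) = \sqrt{12199 + 1764} - 10293 = \sqrt{13963} - 10293 = -10293 + \sqrt{13963}$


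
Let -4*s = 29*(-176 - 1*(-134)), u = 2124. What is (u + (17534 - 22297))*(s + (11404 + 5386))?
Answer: -90224771/2 ≈ -4.5112e+7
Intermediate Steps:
s = 609/2 (s = -29*(-176 - 1*(-134))/4 = -29*(-176 + 134)/4 = -29*(-42)/4 = -1/4*(-1218) = 609/2 ≈ 304.50)
(u + (17534 - 22297))*(s + (11404 + 5386)) = (2124 + (17534 - 22297))*(609/2 + (11404 + 5386)) = (2124 - 4763)*(609/2 + 16790) = -2639*34189/2 = -90224771/2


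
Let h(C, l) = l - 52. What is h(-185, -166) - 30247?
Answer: -30465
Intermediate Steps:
h(C, l) = -52 + l
h(-185, -166) - 30247 = (-52 - 166) - 30247 = -218 - 30247 = -30465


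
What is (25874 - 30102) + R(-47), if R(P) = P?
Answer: -4275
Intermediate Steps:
(25874 - 30102) + R(-47) = (25874 - 30102) - 47 = -4228 - 47 = -4275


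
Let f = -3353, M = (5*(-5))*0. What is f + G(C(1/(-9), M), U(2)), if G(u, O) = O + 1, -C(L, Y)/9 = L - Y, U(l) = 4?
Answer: -3348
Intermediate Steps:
M = 0 (M = -25*0 = 0)
C(L, Y) = -9*L + 9*Y (C(L, Y) = -9*(L - Y) = -9*L + 9*Y)
G(u, O) = 1 + O
f + G(C(1/(-9), M), U(2)) = -3353 + (1 + 4) = -3353 + 5 = -3348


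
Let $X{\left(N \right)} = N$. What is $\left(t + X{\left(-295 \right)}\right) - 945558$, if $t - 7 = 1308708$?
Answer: $362862$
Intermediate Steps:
$t = 1308715$ ($t = 7 + 1308708 = 1308715$)
$\left(t + X{\left(-295 \right)}\right) - 945558 = \left(1308715 - 295\right) - 945558 = 1308420 - 945558 = 362862$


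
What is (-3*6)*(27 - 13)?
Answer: -252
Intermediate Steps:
(-3*6)*(27 - 13) = -18*14 = -252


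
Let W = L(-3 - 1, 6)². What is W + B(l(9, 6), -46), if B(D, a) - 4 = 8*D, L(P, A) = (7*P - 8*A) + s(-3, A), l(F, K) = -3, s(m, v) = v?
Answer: 4880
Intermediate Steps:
L(P, A) = -7*A + 7*P (L(P, A) = (7*P - 8*A) + A = (-8*A + 7*P) + A = -7*A + 7*P)
B(D, a) = 4 + 8*D
W = 4900 (W = (-7*6 + 7*(-3 - 1))² = (-42 + 7*(-4))² = (-42 - 28)² = (-70)² = 4900)
W + B(l(9, 6), -46) = 4900 + (4 + 8*(-3)) = 4900 + (4 - 24) = 4900 - 20 = 4880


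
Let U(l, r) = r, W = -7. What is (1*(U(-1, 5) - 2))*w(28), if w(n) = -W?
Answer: 21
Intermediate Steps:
w(n) = 7 (w(n) = -1*(-7) = 7)
(1*(U(-1, 5) - 2))*w(28) = (1*(5 - 2))*7 = (1*3)*7 = 3*7 = 21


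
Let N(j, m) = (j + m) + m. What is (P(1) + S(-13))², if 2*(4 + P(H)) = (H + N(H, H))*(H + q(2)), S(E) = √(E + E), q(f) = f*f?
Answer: (6 + I*√26)² ≈ 10.0 + 61.188*I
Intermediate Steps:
q(f) = f²
N(j, m) = j + 2*m
S(E) = √2*√E (S(E) = √(2*E) = √2*√E)
P(H) = -4 + 2*H*(4 + H) (P(H) = -4 + ((H + (H + 2*H))*(H + 2²))/2 = -4 + ((H + 3*H)*(H + 4))/2 = -4 + ((4*H)*(4 + H))/2 = -4 + (4*H*(4 + H))/2 = -4 + 2*H*(4 + H))
(P(1) + S(-13))² = ((-4 + 2*1² + 8*1) + √2*√(-13))² = ((-4 + 2*1 + 8) + √2*(I*√13))² = ((-4 + 2 + 8) + I*√26)² = (6 + I*√26)²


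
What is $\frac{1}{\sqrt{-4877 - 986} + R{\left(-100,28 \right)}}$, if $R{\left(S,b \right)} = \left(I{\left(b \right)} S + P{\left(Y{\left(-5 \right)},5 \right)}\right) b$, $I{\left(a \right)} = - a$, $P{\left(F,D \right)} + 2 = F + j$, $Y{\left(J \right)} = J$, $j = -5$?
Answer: $\frac{1904}{148633999} - \frac{i \sqrt{5863}}{6093993959} \approx 1.281 \cdot 10^{-5} - 1.2565 \cdot 10^{-8} i$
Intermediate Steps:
$P{\left(F,D \right)} = -7 + F$ ($P{\left(F,D \right)} = -2 + \left(F - 5\right) = -2 + \left(-5 + F\right) = -7 + F$)
$R{\left(S,b \right)} = b \left(-12 - S b\right)$ ($R{\left(S,b \right)} = \left(- b S - 12\right) b = \left(- S b - 12\right) b = \left(-12 - S b\right) b = b \left(-12 - S b\right)$)
$\frac{1}{\sqrt{-4877 - 986} + R{\left(-100,28 \right)}} = \frac{1}{\sqrt{-4877 - 986} + 28 \left(-12 - \left(-100\right) 28\right)} = \frac{1}{\sqrt{-5863} + 28 \left(-12 + 2800\right)} = \frac{1}{i \sqrt{5863} + 28 \cdot 2788} = \frac{1}{i \sqrt{5863} + 78064} = \frac{1}{78064 + i \sqrt{5863}}$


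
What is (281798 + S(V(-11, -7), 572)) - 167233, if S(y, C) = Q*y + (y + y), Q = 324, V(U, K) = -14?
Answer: 110001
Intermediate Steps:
S(y, C) = 326*y (S(y, C) = 324*y + (y + y) = 324*y + 2*y = 326*y)
(281798 + S(V(-11, -7), 572)) - 167233 = (281798 + 326*(-14)) - 167233 = (281798 - 4564) - 167233 = 277234 - 167233 = 110001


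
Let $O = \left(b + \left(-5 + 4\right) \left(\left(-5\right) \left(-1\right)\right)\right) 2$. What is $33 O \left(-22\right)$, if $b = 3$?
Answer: $2904$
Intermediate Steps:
$O = -4$ ($O = \left(3 + \left(-5 + 4\right) \left(\left(-5\right) \left(-1\right)\right)\right) 2 = \left(3 - 5\right) 2 = \left(-2\right) 2 = -4$)
$33 O \left(-22\right) = 33 \left(-4\right) \left(-22\right) = \left(-132\right) \left(-22\right) = 2904$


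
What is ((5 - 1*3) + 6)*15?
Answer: 120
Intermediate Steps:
((5 - 1*3) + 6)*15 = ((5 - 3) + 6)*15 = (2 + 6)*15 = 8*15 = 120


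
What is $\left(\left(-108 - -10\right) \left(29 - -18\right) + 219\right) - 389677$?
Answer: $-394064$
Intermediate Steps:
$\left(\left(-108 - -10\right) \left(29 - -18\right) + 219\right) - 389677 = \left(\left(-108 + 10\right) \left(29 + 18\right) + 219\right) - 389677 = \left(\left(-98\right) 47 + 219\right) - 389677 = \left(-4606 + 219\right) - 389677 = -4387 - 389677 = -394064$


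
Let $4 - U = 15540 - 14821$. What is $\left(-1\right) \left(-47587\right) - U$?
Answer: $48302$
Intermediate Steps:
$U = -715$ ($U = 4 - \left(15540 - 14821\right) = 4 - 719 = -715$)
$\left(-1\right) \left(-47587\right) - U = \left(-1\right) \left(-47587\right) - -715 = 47587 + 715 = 48302$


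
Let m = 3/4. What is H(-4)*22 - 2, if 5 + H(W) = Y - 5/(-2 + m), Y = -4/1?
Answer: -112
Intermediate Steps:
Y = -4 (Y = -4*1 = -4)
m = 3/4 (m = 3*(1/4) = 3/4 ≈ 0.75000)
H(W) = -5 (H(W) = -5 + (-4 - 5/(-2 + 3/4)) = -5 + (-4 - 5/(-5/4)) = -5 + (-4 - 4/5*(-5)) = -5 + (-4 + 4) = -5 + 0 = -5)
H(-4)*22 - 2 = -5*22 - 2 = -110 - 2 = -112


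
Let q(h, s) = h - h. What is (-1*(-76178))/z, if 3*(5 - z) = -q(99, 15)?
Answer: 76178/5 ≈ 15236.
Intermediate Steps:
q(h, s) = 0
z = 5 (z = 5 - (-1)*0/3 = 5 - 1/3*0 = 5 + 0 = 5)
(-1*(-76178))/z = -1*(-76178)/5 = 76178*(1/5) = 76178/5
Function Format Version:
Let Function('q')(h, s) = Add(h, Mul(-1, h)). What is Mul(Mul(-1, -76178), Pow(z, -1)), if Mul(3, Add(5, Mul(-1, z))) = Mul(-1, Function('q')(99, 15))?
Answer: Rational(76178, 5) ≈ 15236.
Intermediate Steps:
Function('q')(h, s) = 0
z = 5 (z = Add(5, Mul(Rational(-1, 3), Mul(-1, 0))) = Add(5, Mul(Rational(-1, 3), 0)) = Add(5, 0) = 5)
Mul(Mul(-1, -76178), Pow(z, -1)) = Mul(Mul(-1, -76178), Pow(5, -1)) = Mul(76178, Rational(1, 5)) = Rational(76178, 5)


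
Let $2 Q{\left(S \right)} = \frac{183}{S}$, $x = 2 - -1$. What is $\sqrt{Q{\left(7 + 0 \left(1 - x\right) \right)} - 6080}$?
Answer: $\frac{i \sqrt{1189118}}{14} \approx 77.891 i$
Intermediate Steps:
$x = 3$ ($x = 2 + 1 = 3$)
$Q{\left(S \right)} = \frac{183}{2 S}$ ($Q{\left(S \right)} = \frac{183 \frac{1}{S}}{2} = \frac{183}{2 S}$)
$\sqrt{Q{\left(7 + 0 \left(1 - x\right) \right)} - 6080} = \sqrt{\frac{183}{2 \left(7 + 0 \left(1 - 3\right)\right)} - 6080} = \sqrt{\frac{183}{2 \left(7 + 0 \left(-2\right)\right)} - 6080} = \sqrt{\frac{183}{2 \left(7 + 0\right)} - 6080} = \sqrt{\frac{183}{2 \cdot 7} - 6080} = \sqrt{\frac{183}{2} \cdot \frac{1}{7} - 6080} = \sqrt{\frac{183}{14} - 6080} = \sqrt{- \frac{84937}{14}} = \frac{i \sqrt{1189118}}{14}$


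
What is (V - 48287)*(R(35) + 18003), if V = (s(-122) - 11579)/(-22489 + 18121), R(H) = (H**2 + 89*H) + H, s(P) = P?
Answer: -2359826282935/2184 ≈ -1.0805e+9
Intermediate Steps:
R(H) = H**2 + 90*H
V = 11701/4368 (V = (-122 - 11579)/(-22489 + 18121) = -11701/(-4368) = -11701*(-1/4368) = 11701/4368 ≈ 2.6788)
(V - 48287)*(R(35) + 18003) = (11701/4368 - 48287)*(35*(90 + 35) + 18003) = -210905915*(35*125 + 18003)/4368 = -210905915*(4375 + 18003)/4368 = -210905915/4368*22378 = -2359826282935/2184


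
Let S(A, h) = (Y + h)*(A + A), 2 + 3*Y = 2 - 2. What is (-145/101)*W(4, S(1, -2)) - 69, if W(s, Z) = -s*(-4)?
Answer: -9289/101 ≈ -91.970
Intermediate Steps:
Y = -⅔ (Y = -⅔ + (2 - 2)/3 = -⅔ + (⅓)*0 = -⅔ + 0 = -⅔ ≈ -0.66667)
S(A, h) = 2*A*(-⅔ + h) (S(A, h) = (-⅔ + h)*(A + A) = (-⅔ + h)*(2*A) = 2*A*(-⅔ + h))
W(s, Z) = 4*s
(-145/101)*W(4, S(1, -2)) - 69 = (-145/101)*(4*4) - 69 = -145*1/101*16 - 69 = -145/101*16 - 69 = -2320/101 - 69 = -9289/101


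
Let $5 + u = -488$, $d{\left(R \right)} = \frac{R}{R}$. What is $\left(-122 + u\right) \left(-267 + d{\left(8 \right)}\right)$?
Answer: $163590$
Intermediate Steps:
$d{\left(R \right)} = 1$
$u = -493$ ($u = -5 - 488 = -493$)
$\left(-122 + u\right) \left(-267 + d{\left(8 \right)}\right) = \left(-122 - 493\right) \left(-267 + 1\right) = \left(-615\right) \left(-266\right) = 163590$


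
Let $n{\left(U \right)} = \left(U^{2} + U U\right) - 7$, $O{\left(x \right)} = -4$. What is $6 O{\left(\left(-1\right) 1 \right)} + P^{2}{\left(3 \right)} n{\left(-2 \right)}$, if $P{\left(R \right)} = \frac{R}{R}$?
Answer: $-23$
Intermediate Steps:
$P{\left(R \right)} = 1$
$n{\left(U \right)} = -7 + 2 U^{2}$ ($n{\left(U \right)} = \left(U^{2} + U^{2}\right) - 7 = 2 U^{2} - 7 = -7 + 2 U^{2}$)
$6 O{\left(\left(-1\right) 1 \right)} + P^{2}{\left(3 \right)} n{\left(-2 \right)} = 6 \left(-4\right) + 1^{2} \left(-7 + 2 \left(-2\right)^{2}\right) = -24 + 1 \left(-7 + 2 \cdot 4\right) = -24 + 1 \left(-7 + 8\right) = -24 + 1 \cdot 1 = -24 + 1 = -23$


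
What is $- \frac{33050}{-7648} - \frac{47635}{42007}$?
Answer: $\frac{73144205}{22947824} \approx 3.1874$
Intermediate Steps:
$- \frac{33050}{-7648} - \frac{47635}{42007} = \left(-33050\right) \left(- \frac{1}{7648}\right) - \frac{6805}{6001} = \frac{16525}{3824} - \frac{6805}{6001} = \frac{73144205}{22947824}$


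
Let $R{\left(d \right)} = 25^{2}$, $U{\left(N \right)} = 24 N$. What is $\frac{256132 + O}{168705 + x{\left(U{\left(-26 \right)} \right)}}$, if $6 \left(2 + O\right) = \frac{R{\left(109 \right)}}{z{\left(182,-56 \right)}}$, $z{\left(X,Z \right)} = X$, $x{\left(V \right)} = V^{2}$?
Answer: $\frac{279694585}{609424452} \approx 0.45895$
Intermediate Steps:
$R{\left(d \right)} = 625$
$O = - \frac{1559}{1092}$ ($O = -2 + \frac{625 \cdot \frac{1}{182}}{6} = -2 + \frac{1}{6} \cdot \frac{625}{182} = -2 + \frac{625}{1092} = - \frac{1559}{1092} \approx -1.4277$)
$\frac{256132 + O}{168705 + x{\left(U{\left(-26 \right)} \right)}} = \frac{256132 - \frac{1559}{1092}}{168705 + \left(24 \left(-26\right)\right)^{2}} = \frac{279694585}{1092 \left(168705 + \left(-624\right)^{2}\right)} = \frac{279694585}{1092 \left(168705 + 389376\right)} = \frac{279694585}{1092 \cdot 558081} = \frac{279694585}{1092} \cdot \frac{1}{558081} = \frac{279694585}{609424452}$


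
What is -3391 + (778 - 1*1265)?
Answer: -3878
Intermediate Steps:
-3391 + (778 - 1*1265) = -3391 + (778 - 1265) = -3391 - 487 = -3878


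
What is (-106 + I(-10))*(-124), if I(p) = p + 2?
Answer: 14136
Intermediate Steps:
I(p) = 2 + p
(-106 + I(-10))*(-124) = (-106 + (2 - 10))*(-124) = (-106 - 8)*(-124) = -114*(-124) = 14136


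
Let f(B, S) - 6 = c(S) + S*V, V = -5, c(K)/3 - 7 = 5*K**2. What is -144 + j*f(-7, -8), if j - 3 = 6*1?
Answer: 9099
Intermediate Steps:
c(K) = 21 + 15*K**2 (c(K) = 21 + 3*(5*K**2) = 21 + 15*K**2)
j = 9 (j = 3 + 6*1 = 3 + 6 = 9)
f(B, S) = 27 - 5*S + 15*S**2 (f(B, S) = 6 + ((21 + 15*S**2) + S*(-5)) = 6 + ((21 + 15*S**2) - 5*S) = 6 + (21 - 5*S + 15*S**2) = 27 - 5*S + 15*S**2)
-144 + j*f(-7, -8) = -144 + 9*(27 - 5*(-8) + 15*(-8)**2) = -144 + 9*(27 + 40 + 15*64) = -144 + 9*(27 + 40 + 960) = -144 + 9*1027 = -144 + 9243 = 9099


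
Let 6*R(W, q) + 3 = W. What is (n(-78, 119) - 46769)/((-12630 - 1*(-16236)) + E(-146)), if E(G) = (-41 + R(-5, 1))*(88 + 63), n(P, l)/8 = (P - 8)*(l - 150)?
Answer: 5871/643 ≈ 9.1306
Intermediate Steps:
n(P, l) = 8*(-150 + l)*(-8 + P) (n(P, l) = 8*((P - 8)*(l - 150)) = 8*((-8 + P)*(-150 + l)) = 8*((-150 + l)*(-8 + P)) = 8*(-150 + l)*(-8 + P))
R(W, q) = -½ + W/6
E(G) = -19177/3 (E(G) = (-41 + (-½ + (⅙)*(-5)))*(88 + 63) = (-41 + (-½ - ⅚))*151 = (-41 - 4/3)*151 = -127/3*151 = -19177/3)
(n(-78, 119) - 46769)/((-12630 - 1*(-16236)) + E(-146)) = ((9600 - 1200*(-78) - 64*119 + 8*(-78)*119) - 46769)/((-12630 - 1*(-16236)) - 19177/3) = ((9600 + 93600 - 7616 - 74256) - 46769)/((-12630 + 16236) - 19177/3) = (21328 - 46769)/(3606 - 19177/3) = -25441/(-8359/3) = -25441*(-3/8359) = 5871/643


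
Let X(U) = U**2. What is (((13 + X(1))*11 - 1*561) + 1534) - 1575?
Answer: -448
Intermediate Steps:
(((13 + X(1))*11 - 1*561) + 1534) - 1575 = (((13 + 1**2)*11 - 1*561) + 1534) - 1575 = (((13 + 1)*11 - 561) + 1534) - 1575 = ((14*11 - 561) + 1534) - 1575 = ((154 - 561) + 1534) - 1575 = (-407 + 1534) - 1575 = 1127 - 1575 = -448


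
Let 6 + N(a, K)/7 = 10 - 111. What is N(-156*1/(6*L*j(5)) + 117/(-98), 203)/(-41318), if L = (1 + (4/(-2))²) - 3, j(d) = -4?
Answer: 749/41318 ≈ 0.018128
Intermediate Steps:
L = 2 (L = (1 + (4*(-½))²) - 3 = (1 + (-2)²) - 3 = (1 + 4) - 3 = 5 - 3 = 2)
N(a, K) = -749 (N(a, K) = -42 + 7*(10 - 111) = -42 + 7*(-101) = -42 - 707 = -749)
N(-156*1/(6*L*j(5)) + 117/(-98), 203)/(-41318) = -749/(-41318) = -749*(-1/41318) = 749/41318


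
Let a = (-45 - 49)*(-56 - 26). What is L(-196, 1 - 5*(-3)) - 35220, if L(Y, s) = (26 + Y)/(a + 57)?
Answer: -54696694/1553 ≈ -35220.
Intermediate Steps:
a = 7708 (a = -94*(-82) = 7708)
L(Y, s) = 26/7765 + Y/7765 (L(Y, s) = (26 + Y)/(7708 + 57) = (26 + Y)/7765 = (26 + Y)*(1/7765) = 26/7765 + Y/7765)
L(-196, 1 - 5*(-3)) - 35220 = (26/7765 + (1/7765)*(-196)) - 35220 = (26/7765 - 196/7765) - 35220 = -34/1553 - 35220 = -54696694/1553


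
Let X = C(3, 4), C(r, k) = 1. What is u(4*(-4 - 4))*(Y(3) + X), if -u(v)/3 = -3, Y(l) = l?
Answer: 36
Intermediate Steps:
u(v) = 9 (u(v) = -3*(-3) = 9)
X = 1
u(4*(-4 - 4))*(Y(3) + X) = 9*(3 + 1) = 9*4 = 36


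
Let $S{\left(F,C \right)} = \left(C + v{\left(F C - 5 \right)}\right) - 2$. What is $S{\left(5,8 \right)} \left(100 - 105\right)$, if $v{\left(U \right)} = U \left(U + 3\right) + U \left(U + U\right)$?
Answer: $-18930$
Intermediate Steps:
$v{\left(U \right)} = 2 U^{2} + U \left(3 + U\right)$ ($v{\left(U \right)} = U \left(3 + U\right) + U 2 U = U \left(3 + U\right) + 2 U^{2} = 2 U^{2} + U \left(3 + U\right)$)
$S{\left(F,C \right)} = -2 + C + 3 \left(-5 + C F\right) \left(-4 + C F\right)$ ($S{\left(F,C \right)} = \left(C + 3 \left(F C - 5\right) \left(1 + \left(F C - 5\right)\right)\right) - 2 = \left(C + 3 \left(C F - 5\right) \left(1 + \left(C F - 5\right)\right)\right) - 2 = \left(C + 3 \left(-5 + C F\right) \left(1 + \left(-5 + C F\right)\right)\right) - 2 = \left(C + 3 \left(-5 + C F\right) \left(-4 + C F\right)\right) - 2 = -2 + C + 3 \left(-5 + C F\right) \left(-4 + C F\right)$)
$S{\left(5,8 \right)} \left(100 - 105\right) = \left(-2 + 8 + 3 \left(-5 + 8 \cdot 5\right) \left(-4 + 8 \cdot 5\right)\right) \left(100 - 105\right) = \left(-2 + 8 + 3 \left(-5 + 40\right) \left(-4 + 40\right)\right) \left(-5\right) = \left(-2 + 8 + 3 \cdot 35 \cdot 36\right) \left(-5\right) = \left(-2 + 8 + 3780\right) \left(-5\right) = 3786 \left(-5\right) = -18930$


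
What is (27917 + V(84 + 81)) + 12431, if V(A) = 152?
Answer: 40500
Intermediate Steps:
(27917 + V(84 + 81)) + 12431 = (27917 + 152) + 12431 = 28069 + 12431 = 40500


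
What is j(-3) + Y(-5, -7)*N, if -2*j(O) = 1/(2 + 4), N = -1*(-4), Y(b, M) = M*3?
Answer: -1009/12 ≈ -84.083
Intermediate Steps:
Y(b, M) = 3*M
N = 4
j(O) = -1/12 (j(O) = -1/(2*(2 + 4)) = -½/6 = -½*⅙ = -1/12)
j(-3) + Y(-5, -7)*N = -1/12 + (3*(-7))*4 = -1/12 - 21*4 = -1/12 - 84 = -1009/12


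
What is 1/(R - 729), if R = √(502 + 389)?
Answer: -9/6550 - √11/58950 ≈ -0.0014303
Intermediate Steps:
R = 9*√11 (R = √891 = 9*√11 ≈ 29.850)
1/(R - 729) = 1/(9*√11 - 729) = 1/(-729 + 9*√11)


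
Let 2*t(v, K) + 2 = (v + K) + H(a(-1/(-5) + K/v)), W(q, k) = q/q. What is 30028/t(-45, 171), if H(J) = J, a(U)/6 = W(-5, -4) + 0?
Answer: 30028/65 ≈ 461.97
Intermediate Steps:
W(q, k) = 1
a(U) = 6 (a(U) = 6*(1 + 0) = 6*1 = 6)
t(v, K) = 2 + K/2 + v/2 (t(v, K) = -1 + ((v + K) + 6)/2 = -1 + ((K + v) + 6)/2 = -1 + (6 + K + v)/2 = -1 + (3 + K/2 + v/2) = 2 + K/2 + v/2)
30028/t(-45, 171) = 30028/(2 + (½)*171 + (½)*(-45)) = 30028/(2 + 171/2 - 45/2) = 30028/65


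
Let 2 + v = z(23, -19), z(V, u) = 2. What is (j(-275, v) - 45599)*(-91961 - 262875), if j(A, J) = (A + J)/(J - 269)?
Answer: 4352367279616/269 ≈ 1.6180e+10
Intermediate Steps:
v = 0 (v = -2 + 2 = 0)
j(A, J) = (A + J)/(-269 + J)
(j(-275, v) - 45599)*(-91961 - 262875) = ((-275 + 0)/(-269 + 0) - 45599)*(-91961 - 262875) = (-275/(-269) - 45599)*(-354836) = (-1/269*(-275) - 45599)*(-354836) = (275/269 - 45599)*(-354836) = -12265856/269*(-354836) = 4352367279616/269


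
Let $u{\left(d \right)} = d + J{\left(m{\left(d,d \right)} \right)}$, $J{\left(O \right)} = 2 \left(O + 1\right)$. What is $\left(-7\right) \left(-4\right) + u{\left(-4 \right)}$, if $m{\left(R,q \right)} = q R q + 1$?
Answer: $-100$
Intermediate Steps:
$m{\left(R,q \right)} = 1 + R q^{2}$ ($m{\left(R,q \right)} = R q q + 1 = R q^{2} + 1 = 1 + R q^{2}$)
$J{\left(O \right)} = 2 + 2 O$ ($J{\left(O \right)} = 2 \left(1 + O\right) = 2 + 2 O$)
$u{\left(d \right)} = 4 + d + 2 d^{3}$ ($u{\left(d \right)} = d + \left(2 + 2 \left(1 + d d^{2}\right)\right) = d + \left(2 + 2 \left(1 + d^{3}\right)\right) = d + \left(2 + \left(2 + 2 d^{3}\right)\right) = d + \left(4 + 2 d^{3}\right) = 4 + d + 2 d^{3}$)
$\left(-7\right) \left(-4\right) + u{\left(-4 \right)} = \left(-7\right) \left(-4\right) + \left(4 - 4 + 2 \left(-4\right)^{3}\right) = 28 + \left(4 - 4 + 2 \left(-64\right)\right) = 28 - 128 = -100$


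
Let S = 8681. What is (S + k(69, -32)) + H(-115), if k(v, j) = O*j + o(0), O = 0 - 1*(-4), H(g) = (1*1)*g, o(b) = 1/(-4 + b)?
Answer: 33751/4 ≈ 8437.8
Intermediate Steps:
H(g) = g (H(g) = 1*g = g)
O = 4 (O = 0 + 4 = 4)
k(v, j) = -1/4 + 4*j (k(v, j) = 4*j + 1/(-4 + 0) = 4*j + 1/(-4) = 4*j - 1/4 = -1/4 + 4*j)
(S + k(69, -32)) + H(-115) = (8681 + (-1/4 + 4*(-32))) - 115 = (8681 + (-1/4 - 128)) - 115 = (8681 - 513/4) - 115 = 34211/4 - 115 = 33751/4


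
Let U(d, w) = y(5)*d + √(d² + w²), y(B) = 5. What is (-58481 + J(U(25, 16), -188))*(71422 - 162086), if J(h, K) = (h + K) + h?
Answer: 5296500216 - 181328*√881 ≈ 5.2911e+9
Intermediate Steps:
U(d, w) = √(d² + w²) + 5*d (U(d, w) = 5*d + √(d² + w²) = √(d² + w²) + 5*d)
J(h, K) = K + 2*h (J(h, K) = (K + h) + h = K + 2*h)
(-58481 + J(U(25, 16), -188))*(71422 - 162086) = (-58481 + (-188 + 2*(√(25² + 16²) + 5*25)))*(71422 - 162086) = (-58481 + (-188 + 2*(√(625 + 256) + 125)))*(-90664) = (-58481 + (-188 + 2*(√881 + 125)))*(-90664) = (-58481 + (-188 + 2*(125 + √881)))*(-90664) = (-58481 + (-188 + (250 + 2*√881)))*(-90664) = (-58481 + (62 + 2*√881))*(-90664) = (-58419 + 2*√881)*(-90664) = 5296500216 - 181328*√881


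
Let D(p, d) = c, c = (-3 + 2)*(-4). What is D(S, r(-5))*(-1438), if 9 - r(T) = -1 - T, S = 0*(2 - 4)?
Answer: -5752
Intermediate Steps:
S = 0 (S = 0*(-2) = 0)
c = 4 (c = -1*(-4) = 4)
r(T) = 10 + T (r(T) = 9 - (-1 - T) = 9 + (1 + T) = 10 + T)
D(p, d) = 4
D(S, r(-5))*(-1438) = 4*(-1438) = -5752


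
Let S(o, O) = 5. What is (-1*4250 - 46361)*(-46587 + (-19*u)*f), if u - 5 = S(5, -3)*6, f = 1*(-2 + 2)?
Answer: 2357814657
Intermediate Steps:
f = 0 (f = 1*0 = 0)
u = 35 (u = 5 + 5*6 = 5 + 30 = 35)
(-1*4250 - 46361)*(-46587 + (-19*u)*f) = (-1*4250 - 46361)*(-46587 - 19*35*0) = (-4250 - 46361)*(-46587 - 665*0) = -50611*(-46587 + 0) = -50611*(-46587) = 2357814657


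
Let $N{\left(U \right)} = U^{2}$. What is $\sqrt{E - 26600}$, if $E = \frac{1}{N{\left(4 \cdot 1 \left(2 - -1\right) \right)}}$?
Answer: $\frac{i \sqrt{3830399}}{12} \approx 163.09 i$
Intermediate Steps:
$E = \frac{1}{144}$ ($E = \frac{1}{\left(4 \cdot 1 \left(2 - -1\right)\right)^{2}} = \frac{1}{\left(4 \left(2 + 1\right)\right)^{2}} = \frac{1}{\left(4 \cdot 3\right)^{2}} = \frac{1}{12^{2}} = \frac{1}{144} \approx 0.0069444$)
$\sqrt{E - 26600} = \sqrt{\frac{1}{144} - 26600} = \sqrt{- \frac{3830399}{144}} = \frac{i \sqrt{3830399}}{12}$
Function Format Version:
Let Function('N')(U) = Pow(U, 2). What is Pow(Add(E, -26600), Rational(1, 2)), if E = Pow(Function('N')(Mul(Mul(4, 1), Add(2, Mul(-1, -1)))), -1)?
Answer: Mul(Rational(1, 12), I, Pow(3830399, Rational(1, 2))) ≈ Mul(163.09, I)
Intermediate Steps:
E = Rational(1, 144) (E = Pow(Pow(Mul(Mul(4, 1), Add(2, Mul(-1, -1))), 2), -1) = Pow(Pow(Mul(4, Add(2, 1)), 2), -1) = Pow(Pow(Mul(4, 3), 2), -1) = Pow(Pow(12, 2), -1) = Pow(144, -1) = Rational(1, 144) ≈ 0.0069444)
Pow(Add(E, -26600), Rational(1, 2)) = Pow(Add(Rational(1, 144), -26600), Rational(1, 2)) = Pow(Rational(-3830399, 144), Rational(1, 2)) = Mul(Rational(1, 12), I, Pow(3830399, Rational(1, 2)))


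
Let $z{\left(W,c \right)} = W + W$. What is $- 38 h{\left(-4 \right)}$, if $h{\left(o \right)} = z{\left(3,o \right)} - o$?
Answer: $-380$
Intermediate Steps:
$z{\left(W,c \right)} = 2 W$
$h{\left(o \right)} = 6 - o$ ($h{\left(o \right)} = 2 \cdot 3 - o = 6 - o$)
$- 38 h{\left(-4 \right)} = - 38 \left(6 - -4\right) = - 38 \left(6 + 4\right) = \left(-38\right) 10 = -380$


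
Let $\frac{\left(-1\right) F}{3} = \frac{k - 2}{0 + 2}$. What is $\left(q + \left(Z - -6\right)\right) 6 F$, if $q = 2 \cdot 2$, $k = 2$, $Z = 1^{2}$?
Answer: $0$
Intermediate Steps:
$Z = 1$
$q = 4$
$F = 0$ ($F = - 3 \frac{2 - 2}{0 + 2} = - 3 \cdot \frac{0}{2} = - 3 \cdot 0 \cdot \frac{1}{2} = \left(-3\right) 0 = 0$)
$\left(q + \left(Z - -6\right)\right) 6 F = \left(4 + \left(1 - -6\right)\right) 6 \cdot 0 = \left(4 + \left(1 + 6\right)\right) 0 = \left(4 + 7\right) 0 = 11 \cdot 0 = 0$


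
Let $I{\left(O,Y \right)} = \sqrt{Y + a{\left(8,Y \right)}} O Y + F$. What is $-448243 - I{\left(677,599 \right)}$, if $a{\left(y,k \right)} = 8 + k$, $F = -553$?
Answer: $-447690 - 1216569 \sqrt{134} \approx -1.453 \cdot 10^{7}$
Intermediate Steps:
$I{\left(O,Y \right)} = -553 + O Y \sqrt{8 + 2 Y}$ ($I{\left(O,Y \right)} = \sqrt{Y + \left(8 + Y\right)} O Y - 553 = \sqrt{8 + 2 Y} O Y - 553 = O \sqrt{8 + 2 Y} Y - 553 = O Y \sqrt{8 + 2 Y} - 553 = -553 + O Y \sqrt{8 + 2 Y}$)
$-448243 - I{\left(677,599 \right)} = -448243 - \left(-553 + 677 \cdot 599 \sqrt{8 + 2 \cdot 599}\right) = -448243 - \left(-553 + 677 \cdot 599 \sqrt{8 + 1198}\right) = -448243 - \left(-553 + 677 \cdot 599 \sqrt{1206}\right) = -448243 - \left(-553 + 677 \cdot 599 \cdot 3 \sqrt{134}\right) = -448243 - \left(-553 + 1216569 \sqrt{134}\right) = -448243 + \left(553 - 1216569 \sqrt{134}\right) = -447690 - 1216569 \sqrt{134}$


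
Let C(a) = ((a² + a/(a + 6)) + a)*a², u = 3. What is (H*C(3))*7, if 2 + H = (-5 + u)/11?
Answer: -18648/11 ≈ -1695.3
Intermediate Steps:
H = -24/11 (H = -2 + (-5 + 3)/11 = -2 - 2*1/11 = -2 - 2/11 = -24/11 ≈ -2.1818)
C(a) = a²*(a + a² + a/(6 + a)) (C(a) = ((a² + a/(6 + a)) + a)*a² = (a + a² + a/(6 + a))*a² = a²*(a + a² + a/(6 + a)))
(H*C(3))*7 = -24*3³*(7 + 3² + 7*3)/(11*(6 + 3))*7 = -648*(7 + 9 + 21)/(11*9)*7 = -648*37/(11*9)*7 = -24/11*111*7 = -2664/11*7 = -18648/11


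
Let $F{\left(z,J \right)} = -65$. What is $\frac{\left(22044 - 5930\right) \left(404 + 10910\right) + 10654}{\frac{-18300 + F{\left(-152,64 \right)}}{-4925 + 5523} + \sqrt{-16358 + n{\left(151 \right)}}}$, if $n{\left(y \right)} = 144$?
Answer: $- \frac{2002336337501500}{6135464481} - \frac{717199478795800 i \sqrt{134}}{6135464481} \approx -3.2635 \cdot 10^{5} - 1.3531 \cdot 10^{6} i$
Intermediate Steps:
$\frac{\left(22044 - 5930\right) \left(404 + 10910\right) + 10654}{\frac{-18300 + F{\left(-152,64 \right)}}{-4925 + 5523} + \sqrt{-16358 + n{\left(151 \right)}}} = \frac{\left(22044 - 5930\right) \left(404 + 10910\right) + 10654}{\frac{-18300 - 65}{-4925 + 5523} + \sqrt{-16358 + 144}} = \frac{\left(22044 + \left(-8274 + 2344\right)\right) 11314 + 10654}{- \frac{18365}{598} + \sqrt{-16214}} = \frac{\left(22044 - 5930\right) 11314 + 10654}{\left(-18365\right) \frac{1}{598} + 11 i \sqrt{134}} = \frac{16114 \cdot 11314 + 10654}{- \frac{18365}{598} + 11 i \sqrt{134}} = \frac{182313796 + 10654}{- \frac{18365}{598} + 11 i \sqrt{134}} = \frac{182324450}{- \frac{18365}{598} + 11 i \sqrt{134}}$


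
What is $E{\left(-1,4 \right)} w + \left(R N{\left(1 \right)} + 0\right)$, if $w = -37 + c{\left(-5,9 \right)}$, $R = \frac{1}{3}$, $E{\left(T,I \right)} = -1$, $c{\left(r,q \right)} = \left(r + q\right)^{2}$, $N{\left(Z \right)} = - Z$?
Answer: $\frac{62}{3} \approx 20.667$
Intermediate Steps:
$c{\left(r,q \right)} = \left(q + r\right)^{2}$
$R = \frac{1}{3} \approx 0.33333$
$w = -21$ ($w = -37 + \left(9 - 5\right)^{2} = -37 + 4^{2} = -37 + 16 = -21$)
$E{\left(-1,4 \right)} w + \left(R N{\left(1 \right)} + 0\right) = \left(-1\right) \left(-21\right) + \left(\frac{\left(-1\right) 1}{3} + 0\right) = 21 + \left(\frac{1}{3} \left(-1\right) + 0\right) = 21 + \left(- \frac{1}{3} + 0\right) = 21 - \frac{1}{3} = \frac{62}{3}$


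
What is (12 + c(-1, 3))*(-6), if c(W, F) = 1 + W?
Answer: -72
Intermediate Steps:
(12 + c(-1, 3))*(-6) = (12 + (1 - 1))*(-6) = (12 + 0)*(-6) = 12*(-6) = -72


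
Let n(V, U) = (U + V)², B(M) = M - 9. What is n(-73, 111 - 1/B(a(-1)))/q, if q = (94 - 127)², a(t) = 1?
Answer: 93025/69696 ≈ 1.3347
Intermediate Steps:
B(M) = -9 + M
q = 1089 (q = (-33)² = 1089)
n(-73, 111 - 1/B(a(-1)))/q = ((111 - 1/(-9 + 1)) - 73)²/1089 = ((111 - 1/(-8)) - 73)²*(1/1089) = ((111 - 1*(-⅛)) - 73)²*(1/1089) = ((111 + ⅛) - 73)²*(1/1089) = (889/8 - 73)²*(1/1089) = (305/8)²*(1/1089) = (93025/64)*(1/1089) = 93025/69696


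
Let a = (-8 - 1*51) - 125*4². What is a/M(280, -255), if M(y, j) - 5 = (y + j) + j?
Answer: 2059/225 ≈ 9.1511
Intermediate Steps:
M(y, j) = 5 + y + 2*j (M(y, j) = 5 + ((y + j) + j) = 5 + ((j + y) + j) = 5 + (y + 2*j) = 5 + y + 2*j)
a = -2059 (a = (-8 - 51) - 125*16 = -59 - 2000 = -2059)
a/M(280, -255) = -2059/(5 + 280 + 2*(-255)) = -2059/(5 + 280 - 510) = -2059/(-225) = -2059*(-1/225) = 2059/225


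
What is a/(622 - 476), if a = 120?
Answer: 60/73 ≈ 0.82192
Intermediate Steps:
a/(622 - 476) = 120/(622 - 476) = 120/146 = (1/146)*120 = 60/73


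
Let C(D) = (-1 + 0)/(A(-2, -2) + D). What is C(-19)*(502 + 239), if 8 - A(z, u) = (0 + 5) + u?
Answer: 741/14 ≈ 52.929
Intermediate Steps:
A(z, u) = 3 - u (A(z, u) = 8 - ((0 + 5) + u) = 8 - (5 + u) = 8 + (-5 - u) = 3 - u)
C(D) = -1/(5 + D) (C(D) = (-1 + 0)/((3 - 1*(-2)) + D) = -1/((3 + 2) + D) = -1/(5 + D))
C(-19)*(502 + 239) = (-1/(5 - 19))*(502 + 239) = -1/(-14)*741 = -1*(-1/14)*741 = (1/14)*741 = 741/14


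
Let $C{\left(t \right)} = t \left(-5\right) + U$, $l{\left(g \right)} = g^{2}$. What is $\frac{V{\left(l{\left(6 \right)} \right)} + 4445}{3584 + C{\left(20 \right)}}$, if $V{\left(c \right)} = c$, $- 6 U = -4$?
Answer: $\frac{13443}{10454} \approx 1.2859$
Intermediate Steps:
$U = \frac{2}{3}$ ($U = \left(- \frac{1}{6}\right) \left(-4\right) = \frac{2}{3} \approx 0.66667$)
$C{\left(t \right)} = \frac{2}{3} - 5 t$ ($C{\left(t \right)} = t \left(-5\right) + \frac{2}{3} = - 5 t + \frac{2}{3} = \frac{2}{3} - 5 t$)
$\frac{V{\left(l{\left(6 \right)} \right)} + 4445}{3584 + C{\left(20 \right)}} = \frac{6^{2} + 4445}{3584 + \left(\frac{2}{3} - 100\right)} = \frac{36 + 4445}{3584 + \left(\frac{2}{3} - 100\right)} = \frac{4481}{3584 - \frac{298}{3}} = \frac{4481}{\frac{10454}{3}} = 4481 \cdot \frac{3}{10454} = \frac{13443}{10454}$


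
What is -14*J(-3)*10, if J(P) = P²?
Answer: -1260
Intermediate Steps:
-14*J(-3)*10 = -14*(-3)²*10 = -14*9*10 = -126*10 = -1260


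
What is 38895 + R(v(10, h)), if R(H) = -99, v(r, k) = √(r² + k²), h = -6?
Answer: 38796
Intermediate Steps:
v(r, k) = √(k² + r²)
38895 + R(v(10, h)) = 38895 - 99 = 38796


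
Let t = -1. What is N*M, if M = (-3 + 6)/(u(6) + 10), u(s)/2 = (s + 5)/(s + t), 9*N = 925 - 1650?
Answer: -3625/216 ≈ -16.782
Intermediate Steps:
N = -725/9 (N = (925 - 1650)/9 = (1/9)*(-725) = -725/9 ≈ -80.556)
u(s) = 2*(5 + s)/(-1 + s) (u(s) = 2*((s + 5)/(s - 1)) = 2*((5 + s)/(-1 + s)) = 2*(5 + s)/(-1 + s))
M = 5/24 (M = (-3 + 6)/(2*(5 + 6)/(-1 + 6) + 10) = 3/(2*11/5 + 10) = 3/(2*(1/5)*11 + 10) = 3/(22/5 + 10) = 3/(72/5) = 3*(5/72) = 5/24 ≈ 0.20833)
N*M = -725/9*5/24 = -3625/216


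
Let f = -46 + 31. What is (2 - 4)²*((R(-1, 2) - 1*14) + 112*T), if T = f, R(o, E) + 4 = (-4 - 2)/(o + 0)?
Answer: -6768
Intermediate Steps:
R(o, E) = -4 - 6/o (R(o, E) = -4 + (-4 - 2)/(o + 0) = -4 - 6/o)
f = -15
T = -15
(2 - 4)²*((R(-1, 2) - 1*14) + 112*T) = (2 - 4)²*(((-4 - 6/(-1)) - 1*14) + 112*(-15)) = (-2)²*(((-4 - 6*(-1)) - 14) - 1680) = 4*(((-4 + 6) - 14) - 1680) = 4*((2 - 14) - 1680) = 4*(-12 - 1680) = 4*(-1692) = -6768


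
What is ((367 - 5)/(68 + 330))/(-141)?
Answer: -181/28059 ≈ -0.0064507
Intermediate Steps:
((367 - 5)/(68 + 330))/(-141) = (362/398)*(-1/141) = (362*(1/398))*(-1/141) = (181/199)*(-1/141) = -181/28059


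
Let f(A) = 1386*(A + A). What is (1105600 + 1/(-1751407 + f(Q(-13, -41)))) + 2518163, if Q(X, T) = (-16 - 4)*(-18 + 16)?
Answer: 5944881043100/1640527 ≈ 3.6238e+6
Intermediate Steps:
Q(X, T) = 40 (Q(X, T) = -20*(-2) = 40)
f(A) = 2772*A (f(A) = 1386*(2*A) = 2772*A)
(1105600 + 1/(-1751407 + f(Q(-13, -41)))) + 2518163 = (1105600 + 1/(-1751407 + 2772*40)) + 2518163 = (1105600 + 1/(-1751407 + 110880)) + 2518163 = (1105600 + 1/(-1640527)) + 2518163 = (1105600 - 1/1640527) + 2518163 = 1813766651199/1640527 + 2518163 = 5944881043100/1640527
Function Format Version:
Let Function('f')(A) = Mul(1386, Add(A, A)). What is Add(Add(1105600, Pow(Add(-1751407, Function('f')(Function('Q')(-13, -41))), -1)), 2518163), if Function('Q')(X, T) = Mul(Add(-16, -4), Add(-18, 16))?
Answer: Rational(5944881043100, 1640527) ≈ 3.6238e+6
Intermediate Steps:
Function('Q')(X, T) = 40 (Function('Q')(X, T) = Mul(-20, -2) = 40)
Function('f')(A) = Mul(2772, A) (Function('f')(A) = Mul(1386, Mul(2, A)) = Mul(2772, A))
Add(Add(1105600, Pow(Add(-1751407, Function('f')(Function('Q')(-13, -41))), -1)), 2518163) = Add(Add(1105600, Pow(Add(-1751407, Mul(2772, 40)), -1)), 2518163) = Add(Add(1105600, Pow(Add(-1751407, 110880), -1)), 2518163) = Add(Add(1105600, Pow(-1640527, -1)), 2518163) = Add(Add(1105600, Rational(-1, 1640527)), 2518163) = Add(Rational(1813766651199, 1640527), 2518163) = Rational(5944881043100, 1640527)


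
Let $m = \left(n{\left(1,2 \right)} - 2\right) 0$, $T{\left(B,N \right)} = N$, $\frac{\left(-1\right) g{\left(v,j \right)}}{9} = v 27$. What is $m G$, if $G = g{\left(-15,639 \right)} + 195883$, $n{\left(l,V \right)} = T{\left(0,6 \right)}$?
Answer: $0$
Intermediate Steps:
$g{\left(v,j \right)} = - 243 v$ ($g{\left(v,j \right)} = - 9 v 27 = - 9 \cdot 27 v = - 243 v$)
$n{\left(l,V \right)} = 6$
$G = 199528$ ($G = \left(-243\right) \left(-15\right) + 195883 = 3645 + 195883 = 199528$)
$m = 0$ ($m = \left(6 - 2\right) 0 = 4 \cdot 0 = 0$)
$m G = 0 \cdot 199528 = 0$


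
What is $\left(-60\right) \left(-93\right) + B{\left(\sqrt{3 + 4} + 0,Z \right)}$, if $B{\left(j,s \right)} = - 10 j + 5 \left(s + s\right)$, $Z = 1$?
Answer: $5590 - 10 \sqrt{7} \approx 5563.5$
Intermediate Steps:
$B{\left(j,s \right)} = - 10 j + 10 s$ ($B{\left(j,s \right)} = - 10 j + 5 \cdot 2 s = - 10 j + 10 s$)
$\left(-60\right) \left(-93\right) + B{\left(\sqrt{3 + 4} + 0,Z \right)} = \left(-60\right) \left(-93\right) + \left(- 10 \left(\sqrt{3 + 4} + 0\right) + 10 \cdot 1\right) = 5580 + \left(- 10 \left(\sqrt{7} + 0\right) + 10\right) = 5580 + \left(- 10 \sqrt{7} + 10\right) = 5580 + \left(10 - 10 \sqrt{7}\right) = 5590 - 10 \sqrt{7}$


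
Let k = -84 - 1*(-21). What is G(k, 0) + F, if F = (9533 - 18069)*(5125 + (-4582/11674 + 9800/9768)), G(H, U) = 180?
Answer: -28347248844604/647907 ≈ -4.3752e+7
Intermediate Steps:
k = -63 (k = -84 + 21 = -63)
F = -28347365467864/647907 (F = -8536*(5125 + (-4582*1/11674 + 9800*(1/9768))) = -8536*(5125 + (-2291/5837 + 1225/1221)) = -8536*(5125 + 4353014/7126977) = -8536*36530110139/7126977 = -28347365467864/647907 ≈ -4.3752e+7)
G(k, 0) + F = 180 - 28347365467864/647907 = -28347248844604/647907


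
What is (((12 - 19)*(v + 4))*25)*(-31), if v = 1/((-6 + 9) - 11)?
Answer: 168175/8 ≈ 21022.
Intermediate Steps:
v = -1/8 (v = 1/(3 - 11) = 1/(-8) = -1/8 ≈ -0.12500)
(((12 - 19)*(v + 4))*25)*(-31) = (((12 - 19)*(-1/8 + 4))*25)*(-31) = (-7*31/8*25)*(-31) = -217/8*25*(-31) = -5425/8*(-31) = 168175/8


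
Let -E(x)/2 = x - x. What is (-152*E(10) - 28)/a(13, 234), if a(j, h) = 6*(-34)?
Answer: 7/51 ≈ 0.13725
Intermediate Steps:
a(j, h) = -204
E(x) = 0 (E(x) = -2*(x - x) = -2*0 = 0)
(-152*E(10) - 28)/a(13, 234) = (-152*0 - 28)/(-204) = (0 - 28)*(-1/204) = -28*(-1/204) = 7/51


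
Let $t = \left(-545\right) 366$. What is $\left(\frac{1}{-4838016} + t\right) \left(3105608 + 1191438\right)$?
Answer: $- \frac{2073408598091053483}{2419008} \approx -8.5713 \cdot 10^{11}$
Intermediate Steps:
$t = -199470$
$\left(\frac{1}{-4838016} + t\right) \left(3105608 + 1191438\right) = \left(\frac{1}{-4838016} - 199470\right) \left(3105608 + 1191438\right) = \left(- \frac{1}{4838016} - 199470\right) 4297046 = \left(- \frac{965039051521}{4838016}\right) 4297046 = - \frac{2073408598091053483}{2419008}$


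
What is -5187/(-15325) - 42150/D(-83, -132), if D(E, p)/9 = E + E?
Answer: 108949688/3815925 ≈ 28.551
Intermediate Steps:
D(E, p) = 18*E (D(E, p) = 9*(E + E) = 9*(2*E) = 18*E)
-5187/(-15325) - 42150/D(-83, -132) = -5187/(-15325) - 42150/(18*(-83)) = -5187*(-1/15325) - 42150/(-1494) = 5187/15325 - 42150*(-1/1494) = 5187/15325 + 7025/249 = 108949688/3815925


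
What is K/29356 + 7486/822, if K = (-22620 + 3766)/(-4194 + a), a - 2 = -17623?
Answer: 1198514608007/131602434270 ≈ 9.1071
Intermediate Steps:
a = -17621 (a = 2 - 17623 = -17621)
K = 18854/21815 (K = (-22620 + 3766)/(-4194 - 17621) = -18854/(-21815) = -18854*(-1/21815) = 18854/21815 ≈ 0.86427)
K/29356 + 7486/822 = (18854/21815)/29356 + 7486/822 = (18854/21815)*(1/29356) + 7486*(1/822) = 9427/320200570 + 3743/411 = 1198514608007/131602434270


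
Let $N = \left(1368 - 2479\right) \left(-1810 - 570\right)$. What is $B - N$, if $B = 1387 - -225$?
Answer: $-2642568$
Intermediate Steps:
$B = 1612$ ($B = 1387 + 225 = 1612$)
$N = 2644180$ ($N = \left(-1111\right) \left(-2380\right) = 2644180$)
$B - N = 1612 - 2644180 = -2642568$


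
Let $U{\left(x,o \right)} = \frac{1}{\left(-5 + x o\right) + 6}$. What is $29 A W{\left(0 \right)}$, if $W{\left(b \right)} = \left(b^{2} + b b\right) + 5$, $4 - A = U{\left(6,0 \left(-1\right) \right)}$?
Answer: $435$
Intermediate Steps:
$U{\left(x,o \right)} = \frac{1}{1 + o x}$ ($U{\left(x,o \right)} = \frac{1}{\left(-5 + o x\right) + 6} = \frac{1}{1 + o x}$)
$A = 3$ ($A = 4 - \frac{1}{1 + 0 \left(-1\right) 6} = 4 - \frac{1}{1 + 0 \cdot 6} = 4 - \frac{1}{1 + 0} = 4 - 1^{-1} = 4 - 1 = 3$)
$W{\left(b \right)} = 5 + 2 b^{2}$ ($W{\left(b \right)} = \left(b^{2} + b^{2}\right) + 5 = 2 b^{2} + 5 = 5 + 2 b^{2}$)
$29 A W{\left(0 \right)} = 29 \cdot 3 \left(5 + 2 \cdot 0^{2}\right) = 87 \left(5 + 2 \cdot 0\right) = 87 \left(5 + 0\right) = 87 \cdot 5 = 435$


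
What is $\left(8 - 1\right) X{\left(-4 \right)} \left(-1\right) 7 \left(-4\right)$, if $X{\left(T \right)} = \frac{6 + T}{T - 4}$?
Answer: $-49$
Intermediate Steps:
$X{\left(T \right)} = \frac{6 + T}{-4 + T}$
$\left(8 - 1\right) X{\left(-4 \right)} \left(-1\right) 7 \left(-4\right) = \left(8 - 1\right) \frac{6 - 4}{-4 - 4} \left(-1\right) 7 \left(-4\right) = 7 \frac{1}{-8} \cdot 2 \left(-1\right) \left(-28\right) = 7 \left(- \frac{1}{8}\right) 2 \left(-1\right) \left(-28\right) = 7 \left(\left(- \frac{1}{4}\right) \left(-1\right)\right) \left(-28\right) = 7 \cdot \frac{1}{4} \left(-28\right) = \frac{7}{4} \left(-28\right) = -49$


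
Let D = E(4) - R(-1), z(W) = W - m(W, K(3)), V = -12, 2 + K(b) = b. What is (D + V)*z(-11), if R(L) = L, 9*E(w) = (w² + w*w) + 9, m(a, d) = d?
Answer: 232/3 ≈ 77.333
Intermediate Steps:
K(b) = -2 + b
E(w) = 1 + 2*w²/9 (E(w) = ((w² + w*w) + 9)/9 = ((w² + w²) + 9)/9 = (2*w² + 9)/9 = (9 + 2*w²)/9 = 1 + 2*w²/9)
z(W) = -1 + W (z(W) = W - (-2 + 3) = W - 1*1 = W - 1 = -1 + W)
D = 50/9 (D = (1 + (2/9)*4²) - 1*(-1) = (1 + (2/9)*16) + 1 = (1 + 32/9) + 1 = 41/9 + 1 = 50/9 ≈ 5.5556)
(D + V)*z(-11) = (50/9 - 12)*(-1 - 11) = -58/9*(-12) = 232/3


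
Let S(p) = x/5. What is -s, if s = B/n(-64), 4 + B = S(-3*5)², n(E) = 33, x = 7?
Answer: 17/275 ≈ 0.061818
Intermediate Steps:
S(p) = 7/5
B = -51/25 (B = -4 + (7/5)² = -4 + 49/25 = -51/25 ≈ -2.0400)
s = -17/275 (s = -51/25/33 = -51/25*1/33 = -17/275 ≈ -0.061818)
-s = -1*(-17/275) = 17/275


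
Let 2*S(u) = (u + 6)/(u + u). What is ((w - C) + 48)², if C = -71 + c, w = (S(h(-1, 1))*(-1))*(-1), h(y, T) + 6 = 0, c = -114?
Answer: 54289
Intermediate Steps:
h(y, T) = -6 (h(y, T) = -6 + 0 = -6)
S(u) = (6 + u)/(4*u) (S(u) = ((u + 6)/(u + u))/2 = ((6 + u)/((2*u)))/2 = ((6 + u)*(1/(2*u)))/2 = ((6 + u)/(2*u))/2 = (6 + u)/(4*u))
w = 0 (w = (((¼)*(6 - 6)/(-6))*(-1))*(-1) = (((¼)*(-⅙)*0)*(-1))*(-1) = (0*(-1))*(-1) = 0*(-1) = 0)
C = -185 (C = -71 - 114 = -185)
((w - C) + 48)² = ((0 - 1*(-185)) + 48)² = ((0 + 185) + 48)² = (185 + 48)² = 233² = 54289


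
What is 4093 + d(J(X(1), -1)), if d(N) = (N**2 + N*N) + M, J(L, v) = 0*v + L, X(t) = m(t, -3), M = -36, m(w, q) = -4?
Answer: 4089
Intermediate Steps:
X(t) = -4
J(L, v) = L (J(L, v) = 0 + L = L)
d(N) = -36 + 2*N**2 (d(N) = (N**2 + N*N) - 36 = (N**2 + N**2) - 36 = 2*N**2 - 36 = -36 + 2*N**2)
4093 + d(J(X(1), -1)) = 4093 + (-36 + 2*(-4)**2) = 4093 + (-36 + 2*16) = 4093 + (-36 + 32) = 4093 - 4 = 4089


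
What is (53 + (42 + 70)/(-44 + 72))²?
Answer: 3249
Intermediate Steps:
(53 + (42 + 70)/(-44 + 72))² = (53 + 112/28)² = (53 + 112*(1/28))² = (53 + 4)² = 57² = 3249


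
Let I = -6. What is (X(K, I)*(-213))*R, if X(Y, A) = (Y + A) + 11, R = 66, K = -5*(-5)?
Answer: -421740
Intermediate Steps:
K = 25
X(Y, A) = 11 + A + Y (X(Y, A) = (A + Y) + 11 = 11 + A + Y)
(X(K, I)*(-213))*R = ((11 - 6 + 25)*(-213))*66 = (30*(-213))*66 = -6390*66 = -421740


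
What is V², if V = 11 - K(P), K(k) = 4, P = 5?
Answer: 49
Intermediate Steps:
V = 7 (V = 11 - 1*4 = 11 - 4 = 7)
V² = 7² = 49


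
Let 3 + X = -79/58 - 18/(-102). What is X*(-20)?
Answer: 41270/493 ≈ 83.712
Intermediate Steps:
X = -4127/986 (X = -3 + (-79/58 - 18/(-102)) = -3 + (-79*1/58 - 18*(-1/102)) = -3 + (-79/58 + 3/17) = -3 - 1169/986 = -4127/986 ≈ -4.1856)
X*(-20) = -4127/986*(-20) = 41270/493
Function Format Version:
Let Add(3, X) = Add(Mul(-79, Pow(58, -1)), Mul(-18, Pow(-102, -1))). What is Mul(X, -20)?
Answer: Rational(41270, 493) ≈ 83.712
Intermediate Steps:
X = Rational(-4127, 986) (X = Add(-3, Add(Mul(-79, Pow(58, -1)), Mul(-18, Pow(-102, -1)))) = Add(-3, Add(Mul(-79, Rational(1, 58)), Mul(-18, Rational(-1, 102)))) = Add(-3, Add(Rational(-79, 58), Rational(3, 17))) = Add(-3, Rational(-1169, 986)) = Rational(-4127, 986) ≈ -4.1856)
Mul(X, -20) = Mul(Rational(-4127, 986), -20) = Rational(41270, 493)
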